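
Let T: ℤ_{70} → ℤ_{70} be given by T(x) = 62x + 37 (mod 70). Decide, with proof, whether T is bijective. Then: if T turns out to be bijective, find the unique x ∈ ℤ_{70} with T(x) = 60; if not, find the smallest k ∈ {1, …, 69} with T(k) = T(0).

We have gcd(62, 70) = 2 > 1. Taking a = 0 and b = 35: T(0) = 37 and T(35) = 62·35 + 37 = 2207 ≡ 37 (mod 70).
So T(0) = T(35) while 0 ≠ 35, therefore T is not injective, hence not bijective.
Since T is not bijective, we find the least positive k with T(k) = T(0): this means 62k ≡ 0 (mod 70), i.e. 70 ∣ 62k. Since gcd(62, 70) = 2, dividing through by 2 this holds exactly when 35 ∣ 31k, and as gcd(31, 35) = 1, exactly when 35 ∣ k.
The smallest positive such k is 35.

35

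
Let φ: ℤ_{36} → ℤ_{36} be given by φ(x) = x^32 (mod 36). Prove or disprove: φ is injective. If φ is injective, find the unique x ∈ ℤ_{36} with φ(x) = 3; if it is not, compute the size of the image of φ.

φ(0) = 0^32 = 0.
φ(6): Repeated squaring mod 36: 6^1 ≡ 6, 6^2 ≡ 6² = 36 ≡ 0, 6^4 ≡ 0² = 0, 6^8 ≡ 0² = 0, 6^16 ≡ 0² = 0, 6^32 ≡ 0² = 0. So 6^32 ≡ 0 (mod 36).
So φ(0) = φ(6) = 0 while 0 ≠ 6, so φ is not injective.
Since φ is not injective, we determine |image(φ)|. Computing x^32 mod 36 for each x (by repeated squaring, reducing mod 36 at every step), the values φ(0), φ(1), …, φ(35) are: 0, 1, 4, 9, 16, 25, 0, 13, 28, 9, 28, 13, 0, 25, 16, 9, 4, 1, 0, 1, 4, 9, 16, 25, 0, 13, 28, 9, 28, 13, 0, 25, 16, 9, 4, 1.
The distinct values are {0, 1, 4, 9, 13, 16, 25, 28}; there are 8 of them.

8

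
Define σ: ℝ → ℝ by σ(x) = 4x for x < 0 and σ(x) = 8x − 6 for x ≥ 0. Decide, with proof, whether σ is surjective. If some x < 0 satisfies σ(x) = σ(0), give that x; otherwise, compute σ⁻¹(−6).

-3/2

Both pieces are strictly increasing (slopes 4 and 8), so each is injective on its own interval.
The left piece maps (−∞, 0) onto (−∞, 0); the right piece maps [0, ∞) onto [−6, ∞).
The union (−∞, 0) ∪ [−6, ∞) covers ℝ, so σ is surjective.
For the follow-up: the images overlap, so an x < 0 with σ(x) = σ(0) exists. σ(0) = −6; solving 4x = −6 for x < 0 gives x = (−6 − 0)/4 = −3/2.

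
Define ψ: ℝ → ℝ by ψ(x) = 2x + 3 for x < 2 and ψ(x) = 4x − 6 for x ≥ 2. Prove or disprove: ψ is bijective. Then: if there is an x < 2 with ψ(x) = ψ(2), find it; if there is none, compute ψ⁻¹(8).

-1/2

Both pieces are strictly increasing (slopes 2 and 4), so each is injective on its own interval.
The left piece maps (−∞, 2) onto (−∞, 7); the right piece maps [2, ∞) onto [2, ∞).
These images overlap. In particular ψ(2) = 2 (right piece), and solving 2x + 3 = 2 on the left piece gives x = −1/2 < 2.
So ψ(−1/2) = ψ(2) with −1/2 ≠ 2, and ψ is not injective, hence not bijective. This x = −1/2 is the requested value below 2.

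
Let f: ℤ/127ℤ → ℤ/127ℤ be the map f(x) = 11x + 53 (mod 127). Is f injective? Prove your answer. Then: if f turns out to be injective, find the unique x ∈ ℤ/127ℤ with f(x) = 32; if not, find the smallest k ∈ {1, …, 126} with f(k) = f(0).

By definition, f is injective if f(s) = f(t) implies s = t.
If f(s) = f(t), then 11s ≡ 11t (mod 127). Because gcd(11, 127) = 1, we may cancel 11 to get s ≡ t (mod 127).
So f is injective.
We now compute 11⁻¹ mod 127 explicitly. Euclid's algorithm: 127 = 11·11 + 6, 11 = 1·6 + 5, 6 = 1·5 + 1; back-substituting gives 1 = 104·11 − 9·127, so 11⁻¹ ≡ 104 (mod 127).
Since f is injective, we compute f⁻¹(32): solve 11x + 53 ≡ 32 (mod 127), i.e. 11x ≡ 106 (mod 127).
Multiplying by 11⁻¹ = 104 gives x ≡ 104·106 = 11024 = 86·127 + 102 ≡ 102 (mod 127).
Check: f(102) = 11·102 + 53 = 1175 = 9·127 + 32 ≡ 32 (mod 127).

102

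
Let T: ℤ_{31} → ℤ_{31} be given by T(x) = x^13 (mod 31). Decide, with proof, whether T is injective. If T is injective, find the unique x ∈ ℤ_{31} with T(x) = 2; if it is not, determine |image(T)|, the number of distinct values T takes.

4

Since 31 is prime, the nonzero elements of ℤ_{31} form a cyclic group of order 30.
As gcd(13, 30) = 1, raising to the 13th power is a bijection on this group: if a^13 ≡ b^13 then (ab^{−1})^13 = 1, and the only element of order dividing gcd(13, 30) = 1 is 1, so a = b.
With T(0) = 0 this makes T injective on all of ℤ_{31}, hence bijective (finite equal-size domain and codomain). In particular T is injective.
Since T is injective, we find the preimage of 2. The inverse of x ↦ x^13 on (ℤ_{31})^× is x ↦ x^7, because 13·7 = 91 = 3·30 + 1 ≡ 1 (mod 30) and x^{30} = 1 for x ≠ 0 (Fermat). So T⁻¹(2) = 2^7 mod 31.
Repeated squaring mod 31: 2^1 ≡ 2, 2^2 ≡ 2² = 4, 2^4 ≡ 4² = 16. Since 7 = 4 + 2 + 1, 2^7 ≡ 16·4·2: 16·4 = 64 ≡ 2, then 2·2 = 4. So 2^7 ≡ 4 (mod 31).
Hence T⁻¹(2) = 4.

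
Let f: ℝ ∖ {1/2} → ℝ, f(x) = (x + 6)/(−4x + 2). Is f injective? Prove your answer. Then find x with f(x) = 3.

Suppose f(x_1) = f(x_2). Cross-multiplying: (x_1 + 6)(−4x_2 + 2) = (x_2 + 6)(−4x_1 + 2).
Expanding both sides and cancelling the symmetric terms leaves 26·(x_1 − x_2) = 0. Since 26 ≠ 0, x_1 = x_2. Hence f is injective.
Solving f(x) = 3: cross-multiplying gives x + 6 = 3(−4x + 2), which rearranges to 13x = 0, so x = 0.

0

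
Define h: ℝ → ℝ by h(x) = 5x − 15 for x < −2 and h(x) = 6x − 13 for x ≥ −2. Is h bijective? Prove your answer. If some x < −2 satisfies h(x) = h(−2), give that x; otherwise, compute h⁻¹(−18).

-5/6

Both pieces are strictly increasing (slopes 5 and 6), so each is injective on its own interval.
The left piece maps (−∞, −2) onto (−∞, −25); the right piece maps [−2, ∞) onto [−25, ∞).
Since −25 = −25, the images partition ℝ: h is injective and surjective, hence bijective.
Because the two images are disjoint, no x < −2 has h(x) = h(−2), so we compute h⁻¹(−18): −18 lies in [−25, ∞), so solve 6x − 13 = −18: x = (−18 + 13)/6 = −5/6.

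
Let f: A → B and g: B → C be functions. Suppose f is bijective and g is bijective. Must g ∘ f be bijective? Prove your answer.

bijective

Injectivity: if g(f(s)) = g(f(t)) then f(s) = f(t) (g injective) so s = t (f injective).
Surjectivity: for c ∈ C pick b with g(b) = c, then a with f(a) = b; then (g ∘ f)(a) = c.
Thus g ∘ f is bijective.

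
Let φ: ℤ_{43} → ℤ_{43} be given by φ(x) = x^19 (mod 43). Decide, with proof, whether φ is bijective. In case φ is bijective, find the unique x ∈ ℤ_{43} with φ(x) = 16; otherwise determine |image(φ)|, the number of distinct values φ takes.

Since 43 is prime, the nonzero elements of ℤ_{43} form a cyclic group of order 42.
As gcd(19, 42) = 1, raising to the 19th power is a bijection on this group: if u^19 ≡ v^19 then (uv^{−1})^19 = 1, and the only element of order dividing gcd(19, 42) = 1 is 1, so u = v.
With φ(0) = 0 this makes φ injective on all of ℤ_{43}, hence bijective (finite equal-size domain and codomain). In particular φ is bijective.
Since φ is bijective, we find the preimage of 16. The inverse of x ↦ x^19 on (ℤ_{43})^× is x ↦ x^31, because 19·31 = 589 = 14·42 + 1 ≡ 1 (mod 42) and x^{42} = 1 for x ≠ 0 (Fermat). So φ⁻¹(16) = 16^31 mod 43.
Repeated squaring mod 43: 16^1 ≡ 16, 16^2 ≡ 16² = 256 ≡ 41, 16^4 ≡ 41² = 1681 ≡ 4, 16^8 ≡ 4² = 16, 16^16 ≡ 16² = 256 ≡ 41. Since 31 = 16 + 8 + 4 + 2 + 1, 16^31 ≡ 41·16·4·41·16: 41·16 = 656 ≡ 11, then 11·4 = 44 ≡ 1, then 1·41 = 41, then 41·16 = 656 ≡ 11. So 16^31 ≡ 11 (mod 43).
Hence φ⁻¹(16) = 11.

11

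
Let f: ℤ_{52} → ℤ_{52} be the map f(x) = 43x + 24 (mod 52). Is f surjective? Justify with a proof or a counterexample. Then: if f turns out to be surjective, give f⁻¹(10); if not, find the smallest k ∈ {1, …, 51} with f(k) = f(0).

42

Recall that surjectivity means every element of the codomain has a preimage under f.
Since gcd(43, 52) = 1, 43 is invertible modulo 52. Euclid's algorithm: 52 = 1·43 + 9, 43 = 4·9 + 7, 9 = 1·7 + 2, 7 = 3·2 + 1; back-substituting gives 1 = 23·43 − 19·52, so 43⁻¹ ≡ 23 (mod 52).
For any y ∈ ℤ_{52}, x = 23(y − 24) mod 52 satisfies f(x) = 43·23(y − 24) + 24 ≡ y (since 43·23 ≡ 1 mod 52). So every y has a preimage.
Hence f is surjective.
Since f is surjective, we find f⁻¹(10): we need 43x ≡ 10 − 24 ≡ 38 (mod 52). Using 43⁻¹ = 23: x ≡ 23·38 = 874 = 16·52 + 42, so x = 42.
Check: f(42) = 43·42 + 24 = 1830 = 35·52 + 10 ≡ 10 (mod 52).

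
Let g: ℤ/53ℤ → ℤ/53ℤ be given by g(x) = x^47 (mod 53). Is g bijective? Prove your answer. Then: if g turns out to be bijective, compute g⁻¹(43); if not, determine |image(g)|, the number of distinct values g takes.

Since 53 is prime, the nonzero elements of ℤ/53ℤ form a cyclic group of order 52.
As gcd(47, 52) = 1, raising to the 47th power is a bijection on this group: if u^47 ≡ v^47 then (uv^{−1})^47 = 1, and the only element of order dividing gcd(47, 52) = 1 is 1, so u = v.
With g(0) = 0 this makes g injective on all of ℤ/53ℤ, hence bijective (finite equal-size domain and codomain). In particular g is bijective.
Since g is bijective, we find the preimage of 43. The inverse of x ↦ x^47 on (ℤ/53ℤ)^× is x ↦ x^31, because 47·31 = 1457 = 28·52 + 1 ≡ 1 (mod 52) and x^{52} = 1 for x ≠ 0 (Fermat). So g⁻¹(43) = 43^31 mod 53.
Repeated squaring mod 53: 43^1 ≡ 43, 43^2 ≡ 43² = 1849 ≡ 47, 43^4 ≡ 47² = 2209 ≡ 36, 43^8 ≡ 36² = 1296 ≡ 24, 43^16 ≡ 24² = 576 ≡ 46. Since 31 = 16 + 8 + 4 + 2 + 1, 43^31 ≡ 46·24·36·47·43: 46·24 = 1104 ≡ 44, then 44·36 = 1584 ≡ 47, then 47·47 = 2209 ≡ 36, then 36·43 = 1548 ≡ 11. So 43^31 ≡ 11 (mod 53).
Hence g⁻¹(43) = 11.

11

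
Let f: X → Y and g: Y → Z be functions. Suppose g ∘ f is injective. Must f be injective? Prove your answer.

Suppose f(s) = f(t). Applying g: (g ∘ f)(s) = (g ∘ f)(t). Since g ∘ f is injective, s = t. Thus f is injective.

injective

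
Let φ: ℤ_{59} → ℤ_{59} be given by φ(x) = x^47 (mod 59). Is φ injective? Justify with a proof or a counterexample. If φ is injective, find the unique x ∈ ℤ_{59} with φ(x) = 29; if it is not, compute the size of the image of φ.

Since 59 is prime, the nonzero elements of ℤ_{59} form a cyclic group of order 58.
As gcd(47, 58) = 1, raising to the 47th power is a bijection on this group: if u^47 ≡ v^47 then (uv^{−1})^47 = 1, and the only element of order dividing gcd(47, 58) = 1 is 1, so u = v.
With φ(0) = 0 this makes φ injective on all of ℤ_{59}, hence bijective (finite equal-size domain and codomain). In particular φ is injective.
Since φ is injective, we find the preimage of 29. The inverse of x ↦ x^47 on (ℤ_{59})^× is x ↦ x^21, because 47·21 = 987 = 17·58 + 1 ≡ 1 (mod 58) and x^{58} = 1 for x ≠ 0 (Fermat). So φ⁻¹(29) = 29^21 mod 59.
Repeated squaring mod 59: 29^1 ≡ 29, 29^2 ≡ 29² = 841 ≡ 15, 29^4 ≡ 15² = 225 ≡ 48, 29^8 ≡ 48² = 2304 ≡ 3, 29^16 ≡ 3² = 9. Since 21 = 16 + 4 + 1, 29^21 ≡ 9·48·29: 9·48 = 432 ≡ 19, then 19·29 = 551 ≡ 20. So 29^21 ≡ 20 (mod 59).
Hence φ⁻¹(29) = 20.

20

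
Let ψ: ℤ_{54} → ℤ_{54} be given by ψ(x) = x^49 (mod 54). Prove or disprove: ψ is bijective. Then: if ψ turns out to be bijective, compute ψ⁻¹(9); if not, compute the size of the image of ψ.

38

ψ(0) = 0^49 = 0.
ψ(6): Repeated squaring mod 54: 6^1 ≡ 6, 6^2 ≡ 6² = 36, 6^4 ≡ 36² = 1296 ≡ 0, 6^8 ≡ 0² = 0, 6^16 ≡ 0² = 0, 6^32 ≡ 0² = 0. Since 49 = 32 + 16 + 1, 6^49 ≡ 0·0·6: 0·0 = 0, then 0·6 = 0. So 6^49 ≡ 0 (mod 54).
So ψ(0) = ψ(6) = 0 while 0 ≠ 6, therefore ψ is not injective, hence not bijective.
Since ψ is not bijective, we determine |image(ψ)|. Computing x^49 mod 54 for each x (by repeated squaring, reducing mod 54 at every step), the values ψ(0), ψ(1), …, ψ(53) are: 0, 1, 38, 27, 40, 23, 0, 25, 8, 27, 10, 47, 0, 49, 32, 27, 34, 17, 0, 19, 2, 27, 4, 41, 0, 43, 26, 27, 28, 11, 0, 13, 50, 27, 52, 35, 0, 37, 20, 27, 22, 5, 0, 7, 44, 27, 46, 29, 0, 31, 14, 27, 16, 53.
The distinct values are {0, 1, 2, 4, 5, 7, 8, 10, 11, 13, 14, 16, 17, 19, 20, 22, 23, 25, 26, 27, 28, 29, 31, 32, 34, 35, 37, 38, 40, 41, 43, 44, 46, 47, 49, 50, 52, 53}; there are 38 of them.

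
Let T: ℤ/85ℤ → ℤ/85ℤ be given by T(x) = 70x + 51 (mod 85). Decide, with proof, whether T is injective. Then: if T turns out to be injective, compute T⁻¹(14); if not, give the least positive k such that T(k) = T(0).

17

We have gcd(70, 85) = 5 > 1. Taking u = 0 and v = 17: T(0) = 51 and T(17) = 70·17 + 51 = 1241 ≡ 51 (mod 85).
So T(0) = T(17) while 0 ≠ 17, thus T is not injective.
Since T is not injective, we find the least positive k with T(k) = T(0): this means 70k ≡ 0 (mod 85), i.e. 85 ∣ 70k. Since gcd(70, 85) = 5, dividing through by 5 this holds exactly when 17 ∣ 14k, and as gcd(14, 17) = 1, exactly when 17 ∣ k.
The smallest positive such k is 17.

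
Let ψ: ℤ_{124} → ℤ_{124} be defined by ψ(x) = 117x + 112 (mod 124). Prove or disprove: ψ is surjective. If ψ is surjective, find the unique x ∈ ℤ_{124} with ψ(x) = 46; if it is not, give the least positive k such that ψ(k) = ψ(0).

98

Since gcd(117, 124) = 1, 117 is invertible modulo 124. Euclid's algorithm: 124 = 1·117 + 7, 117 = 16·7 + 5, 7 = 1·5 + 2, 5 = 2·2 + 1; back-substituting gives 1 = 53·117 − 50·124, so 117⁻¹ ≡ 53 (mod 124).
Then y ↦ 53(y − 112) is a two-sided inverse to ψ, so every y ∈ ℤ_{124} has a preimage.
Therefore ψ is surjective.
Since ψ is surjective, we find ψ⁻¹(46): we need 117x ≡ 46 − 112 ≡ 58 (mod 124). Using 117⁻¹ = 53: x ≡ 53·58 = 3074 = 24·124 + 98, so x = 98.
Check: ψ(98) = 117·98 + 112 = 11578 = 93·124 + 46 ≡ 46 (mod 124).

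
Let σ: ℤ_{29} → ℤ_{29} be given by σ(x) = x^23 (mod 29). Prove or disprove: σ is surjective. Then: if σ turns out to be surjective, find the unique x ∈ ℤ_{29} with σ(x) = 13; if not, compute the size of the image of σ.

Since 29 is prime, the nonzero elements of ℤ_{29} form a cyclic group of order 28.
As gcd(23, 28) = 1, raising to the 23rd power is a bijection on this group: if a^23 ≡ b^23 then (ab^{−1})^23 = 1, and the only element of order dividing gcd(23, 28) = 1 is 1, so a = b.
With σ(0) = 0 this makes σ injective on all of ℤ_{29}, hence bijective (finite equal-size domain and codomain). In particular σ is surjective.
Since σ is surjective, we find the preimage of 13. The inverse of x ↦ x^23 on (ℤ_{29})^× is x ↦ x^11, because 23·11 = 253 = 9·28 + 1 ≡ 1 (mod 28) and x^{28} = 1 for x ≠ 0 (Fermat). So σ⁻¹(13) = 13^11 mod 29.
Repeated squaring mod 29: 13^1 ≡ 13, 13^2 ≡ 13² = 169 ≡ 24, 13^4 ≡ 24² = 576 ≡ 25, 13^8 ≡ 25² = 625 ≡ 16. Since 11 = 8 + 2 + 1, 13^11 ≡ 16·24·13: 16·24 = 384 ≡ 7, then 7·13 = 91 ≡ 4. So 13^11 ≡ 4 (mod 29).
Hence σ⁻¹(13) = 4.

4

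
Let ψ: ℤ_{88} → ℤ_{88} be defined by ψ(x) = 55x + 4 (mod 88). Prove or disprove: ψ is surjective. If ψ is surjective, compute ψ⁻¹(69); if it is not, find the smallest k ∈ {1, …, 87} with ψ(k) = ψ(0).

8

By definition, ψ is surjective if every y in the codomain equals ψ(x) for some x in the domain.
Since gcd(55, 88) = 11, we have 55x ≡ 0 (mod 11) for all x, so ψ(x) ≡ 4 (mod 11).
But 0 ≢ 4 (mod 11), so 0 ∈ ℤ_{88} has no preimage. Hence ψ is not surjective.
Since ψ is not surjective, we find the least positive k with ψ(k) = ψ(0): this means 55k ≡ 0 (mod 88), i.e. 88 ∣ 55k. Since gcd(55, 88) = 11, dividing through by 11 this holds exactly when 8 ∣ 5k, and as gcd(5, 8) = 1, exactly when 8 ∣ k.
The smallest positive such k is 8.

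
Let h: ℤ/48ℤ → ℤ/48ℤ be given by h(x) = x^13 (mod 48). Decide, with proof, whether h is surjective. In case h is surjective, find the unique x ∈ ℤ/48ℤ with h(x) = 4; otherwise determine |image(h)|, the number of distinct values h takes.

h(0) = 0^13 = 0.
h(6): Repeated squaring mod 48: 6^1 ≡ 6, 6^2 ≡ 6² = 36, 6^4 ≡ 36² = 1296 ≡ 0, 6^8 ≡ 0² = 0. Since 13 = 8 + 4 + 1, 6^13 ≡ 0·0·6: 0·0 = 0, then 0·6 = 0. So 6^13 ≡ 0 (mod 48).
So h(0) = h(6) = 0 while 0 ≠ 6, so h is not injective.
A non-injective map from the 48-element set ℤ/48ℤ to itself takes at most 47 distinct values, so it cannot be surjective. Therefore h is not surjective.
Since h is not surjective, we determine |image(h)|. Computing x^13 mod 48 for each x (by repeated squaring, reducing mod 48 at every step), the values h(0), h(1), …, h(47) are: 0, 1, 32, 3, 16, 5, 0, 7, 32, 9, 16, 11, 0, 13, 32, 15, 16, 17, 0, 19, 32, 21, 16, 23, 0, 25, 32, 27, 16, 29, 0, 31, 32, 33, 16, 35, 0, 37, 32, 39, 16, 41, 0, 43, 32, 45, 16, 47.
The distinct values are {0, 1, 3, 5, 7, 9, 11, 13, 15, 16, 17, 19, 21, 23, 25, 27, 29, 31, 32, 33, 35, 37, 39, 41, 43, 45, 47}; there are 27 of them.

27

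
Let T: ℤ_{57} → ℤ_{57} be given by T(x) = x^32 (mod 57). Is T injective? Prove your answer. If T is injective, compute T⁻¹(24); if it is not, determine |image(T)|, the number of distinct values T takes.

T(8): Repeated squaring mod 57: 8^1 ≡ 8, 8^2 ≡ 8² = 64 ≡ 7, 8^4 ≡ 7² = 49, 8^8 ≡ 49² = 2401 ≡ 7, 8^16 ≡ 7² = 49, 8^32 ≡ 49² = 2401 ≡ 7. So 8^32 ≡ 7 (mod 57).
T(11): Repeated squaring mod 57: 11^1 ≡ 11, 11^2 ≡ 11² = 121 ≡ 7, 11^4 ≡ 7² = 49, 11^8 ≡ 49² = 2401 ≡ 7, 11^16 ≡ 7² = 49, 11^32 ≡ 49² = 2401 ≡ 7. So 11^32 ≡ 7 (mod 57).
So T(8) = T(11) = 7 while 8 ≠ 11, so T is not injective.
Since T is not injective, we determine |image(T)|. Computing x^32 mod 57 for each x (by repeated squaring, reducing mod 57 at every step), the values T(0), T(1), …, T(56) are: 0, 1, 25, 42, 55, 28, 24, 49, 7, 54, 16, 7, 30, 43, 28, 36, 4, 25, 39, 19, 1, 6, 4, 55, 9, 43, 49, 45, 16, 16, 45, 49, 43, 9, 55, 4, 6, 1, 19, 39, 25, 4, 36, 28, 43, 30, 7, 16, 54, 7, 49, 24, 28, 55, 42, 25, 1.
The distinct values are {0, 1, 4, 6, 7, 9, 16, 19, 24, 25, 28, 30, 36, 39, 42, 43, 45, 49, 54, 55}; there are 20 of them.

20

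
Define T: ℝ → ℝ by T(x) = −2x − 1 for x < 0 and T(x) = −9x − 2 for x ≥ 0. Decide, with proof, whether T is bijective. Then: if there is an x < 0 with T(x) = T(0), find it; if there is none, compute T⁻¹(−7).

5/9

Both pieces are strictly decreasing (slopes −2 and −9), so each is injective on its own interval.
The left piece maps (−∞, 0) onto (−1, ∞); the right piece maps [0, ∞) onto (−∞, −2].
The images leave a gap (−1 has no preimage), so T is not surjective, hence not bijective.
Because the two images are disjoint, no x < 0 has T(x) = T(0), so we compute T⁻¹(−7): −7 lies in (−∞, −2], so solve −9x − 2 = −7: x = (−7 + 2)/(−9) = 5/9.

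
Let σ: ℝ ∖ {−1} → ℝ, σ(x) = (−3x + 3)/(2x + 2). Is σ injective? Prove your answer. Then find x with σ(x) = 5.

Suppose σ(u) = σ(v). Cross-multiplying: (−3u + 3)(2v + 2) = (−3v + 3)(2u + 2).
Expanding both sides and cancelling the symmetric terms leaves −12·(u − v) = 0. Since −12 ≠ 0, u = v. Therefore σ is injective.
Solving σ(x) = 5: cross-multiplying gives −3x + 3 = 5(2x + 2), which rearranges to −13x = 7, so x = −7/13.

-7/13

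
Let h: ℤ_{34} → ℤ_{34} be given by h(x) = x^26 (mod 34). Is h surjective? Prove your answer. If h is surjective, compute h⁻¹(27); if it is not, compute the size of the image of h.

h(16): Repeated squaring mod 34: 16^1 ≡ 16, 16^2 ≡ 16² = 256 ≡ 18, 16^4 ≡ 18² = 324 ≡ 18, 16^8 ≡ 18² = 324 ≡ 18, 16^16 ≡ 18² = 324 ≡ 18. Since 26 = 16 + 8 + 2, 16^26 ≡ 18·18·18: 18·18 = 324 ≡ 18, then 18·18 = 324 ≡ 18. So 16^26 ≡ 18 (mod 34).
h(18): Repeated squaring mod 34: 18^1 ≡ 18, 18^2 ≡ 18² = 324 ≡ 18, 18^4 ≡ 18² = 324 ≡ 18, 18^8 ≡ 18² = 324 ≡ 18, 18^16 ≡ 18² = 324 ≡ 18. Since 26 = 16 + 8 + 2, 18^26 ≡ 18·18·18: 18·18 = 324 ≡ 18, then 18·18 = 324 ≡ 18. So 18^26 ≡ 18 (mod 34).
So h(16) = h(18) = 18 while 16 ≠ 18, thus h is not injective.
A non-injective map from the 34-element set ℤ_{34} to itself takes at most 33 distinct values, so it cannot be surjective. Therefore h is not surjective.
Since h is not surjective, we determine |image(h)|. Computing x^26 mod 34 for each x (by repeated squaring, reducing mod 34 at every step), the values h(0), h(1), …, h(33) are: 0, 1, 4, 25, 16, 9, 32, 19, 30, 13, 2, 15, 26, 33, 8, 21, 18, 17, 18, 21, 8, 33, 26, 15, 2, 13, 30, 19, 32, 9, 16, 25, 4, 1.
The distinct values are {0, 1, 2, 4, 8, 9, 13, 15, 16, 17, 18, 19, 21, 25, 26, 30, 32, 33}; there are 18 of them.

18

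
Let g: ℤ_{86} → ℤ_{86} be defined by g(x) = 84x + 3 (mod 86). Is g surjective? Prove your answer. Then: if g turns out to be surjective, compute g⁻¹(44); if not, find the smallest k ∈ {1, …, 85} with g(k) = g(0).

Since gcd(84, 86) = 2, we have 84x ≡ 0 (mod 2) for all x, so g(x) ≡ 1 (mod 2).
But 0 ≢ 1 (mod 2), so 0 ∈ ℤ_{86} has no preimage. Hence g is not surjective.
Since g is not surjective, we find the least positive k with g(k) = g(0): this means 84k ≡ 0 (mod 86), i.e. 86 ∣ 84k. Since gcd(84, 86) = 2, dividing through by 2 this holds exactly when 43 ∣ 42k, and as gcd(42, 43) = 1, exactly when 43 ∣ k.
The smallest positive such k is 43.

43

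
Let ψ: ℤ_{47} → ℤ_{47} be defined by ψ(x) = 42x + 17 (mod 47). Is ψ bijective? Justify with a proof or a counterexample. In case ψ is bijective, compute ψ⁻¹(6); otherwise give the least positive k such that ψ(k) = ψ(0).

Suppose ψ(u) = ψ(v) in ℤ_{47}. Then 42u + 17 ≡ 42v + 17 (mod 47), thus 42(u − v) ≡ 0 (mod 47).
Since gcd(42, 47) = 1, 42 is invertible modulo 47, therefore u − v ≡ 0 (mod 47), i.e. u = v.
We now compute 42⁻¹ mod 47 explicitly. Euclid's algorithm: 47 = 1·42 + 5, 42 = 8·5 + 2, 5 = 2·2 + 1; back-substituting gives 1 = 28·42 − 25·47, so 42⁻¹ ≡ 28 (mod 47).
Then y ↦ 28(y − 17) is a two-sided inverse to ψ, so every y ∈ ℤ_{47} has a preimage.
Therefore ψ is bijective.
Since ψ is bijective, we find ψ⁻¹(6): we need 42x ≡ 6 − 17 ≡ 36 (mod 47). Using 42⁻¹ = 28: x ≡ 28·36 = 1008 = 21·47 + 21, so x = 21.
Check: ψ(21) = 42·21 + 17 = 899 = 19·47 + 6 ≡ 6 (mod 47).

21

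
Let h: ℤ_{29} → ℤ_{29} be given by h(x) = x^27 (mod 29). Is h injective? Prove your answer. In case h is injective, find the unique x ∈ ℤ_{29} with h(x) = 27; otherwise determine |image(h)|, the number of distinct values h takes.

Since 29 is prime, the nonzero elements of ℤ_{29} form a cyclic group of order 28.
As gcd(27, 28) = 1, raising to the 27th power is a bijection on this group: if u^27 ≡ v^27 then (uv^{−1})^27 = 1, and the only element of order dividing gcd(27, 28) = 1 is 1, so u = v.
With h(0) = 0 this makes h injective on all of ℤ_{29}, hence bijective (finite equal-size domain and codomain). In particular h is injective.
Since h is injective, we find the preimage of 27. The inverse of x ↦ x^27 on (ℤ_{29})^× is x ↦ x^27, because 27·27 = 729 = 26·28 + 1 ≡ 1 (mod 28) and x^{28} = 1 for x ≠ 0 (Fermat). So h⁻¹(27) = 27^27 mod 29.
Repeated squaring mod 29: 27^1 ≡ 27, 27^2 ≡ 27² = 729 ≡ 4, 27^4 ≡ 4² = 16, 27^8 ≡ 16² = 256 ≡ 24, 27^16 ≡ 24² = 576 ≡ 25. Since 27 = 16 + 8 + 2 + 1, 27^27 ≡ 25·24·4·27: 25·24 = 600 ≡ 20, then 20·4 = 80 ≡ 22, then 22·27 = 594 ≡ 14. So 27^27 ≡ 14 (mod 29).
Hence h⁻¹(27) = 14.

14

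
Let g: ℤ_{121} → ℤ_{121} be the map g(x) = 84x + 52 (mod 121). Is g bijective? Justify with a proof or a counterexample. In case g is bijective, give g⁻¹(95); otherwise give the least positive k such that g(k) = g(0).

If g(s) = g(t), then 84s ≡ 84t (mod 121). Because gcd(84, 121) = 1, we may cancel 84 to get s ≡ t (mod 121).
We now compute 84⁻¹ mod 121 explicitly. Euclid's algorithm: 121 = 1·84 + 37, 84 = 2·37 + 10, 37 = 3·10 + 7, 10 = 1·7 + 3, 7 = 2·3 + 1; back-substituting gives 1 = 85·84 − 59·121, so 84⁻¹ ≡ 85 (mod 121).
For any y ∈ ℤ_{121}, x = 85(y − 52) mod 121 satisfies g(x) = 84·85(y − 52) + 52 ≡ y (since 84·85 ≡ 1 mod 121). So every y has a preimage.
Therefore g is bijective.
Since g is bijective, we find g⁻¹(95): we need 84x ≡ 95 − 52 ≡ 43 (mod 121). Using 84⁻¹ = 85: x ≡ 85·43 = 3655 = 30·121 + 25, so x = 25.
Check: g(25) = 84·25 + 52 = 2152 = 17·121 + 95 ≡ 95 (mod 121).

25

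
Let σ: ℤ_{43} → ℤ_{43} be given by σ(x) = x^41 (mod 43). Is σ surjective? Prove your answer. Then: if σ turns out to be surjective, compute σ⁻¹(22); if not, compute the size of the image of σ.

Since 43 is prime, the nonzero elements of ℤ_{43} form a cyclic group of order 42.
As gcd(41, 42) = 1, raising to the 41st power is a bijection on this group: if a^41 ≡ b^41 then (ab^{−1})^41 = 1, and the only element of order dividing gcd(41, 42) = 1 is 1, so a = b.
With σ(0) = 0 this makes σ injective on all of ℤ_{43}, hence bijective (finite equal-size domain and codomain). In particular σ is surjective.
Since σ is surjective, we find the preimage of 22. The inverse of x ↦ x^41 on (ℤ_{43})^× is x ↦ x^41, because 41·41 = 1681 = 40·42 + 1 ≡ 1 (mod 42) and x^{42} = 1 for x ≠ 0 (Fermat). So σ⁻¹(22) = 22^41 mod 43.
Repeated squaring mod 43: 22^1 ≡ 22, 22^2 ≡ 22² = 484 ≡ 11, 22^4 ≡ 11² = 121 ≡ 35, 22^8 ≡ 35² = 1225 ≡ 21, 22^16 ≡ 21² = 441 ≡ 11, 22^32 ≡ 11² = 121 ≡ 35. Since 41 = 32 + 8 + 1, 22^41 ≡ 35·21·22: 35·21 = 735 ≡ 4, then 4·22 = 88 ≡ 2. So 22^41 ≡ 2 (mod 43).
Hence σ⁻¹(22) = 2.

2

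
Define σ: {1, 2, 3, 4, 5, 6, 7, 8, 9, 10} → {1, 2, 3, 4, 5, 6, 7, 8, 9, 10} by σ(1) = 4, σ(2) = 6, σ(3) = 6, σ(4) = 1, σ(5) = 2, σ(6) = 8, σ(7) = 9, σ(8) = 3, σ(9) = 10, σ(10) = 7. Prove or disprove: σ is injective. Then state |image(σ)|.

9

σ(2) = 6 = σ(3) with 2 ≠ 3, so σ is not injective.
The image of σ is {1, 2, 3, 4, 6, 7, 8, 9, 10}, which has 9 elements.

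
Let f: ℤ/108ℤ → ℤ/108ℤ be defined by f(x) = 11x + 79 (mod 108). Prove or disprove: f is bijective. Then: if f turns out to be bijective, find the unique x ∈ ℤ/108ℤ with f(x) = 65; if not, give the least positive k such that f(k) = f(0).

Recall: f is injective if f(x_1) = f(x_2) implies x_1 = x_2.
Suppose f(x_1) = f(x_2) in ℤ/108ℤ. Then 11x_1 + 79 ≡ 11x_2 + 79 (mod 108), thus 11(x_1 − x_2) ≡ 0 (mod 108).
Since gcd(11, 108) = 1, 11 is invertible modulo 108, hence x_1 − x_2 ≡ 0 (mod 108), i.e. x_1 = x_2.
We now compute 11⁻¹ mod 108 explicitly. Euclid's algorithm: 108 = 9·11 + 9, 11 = 1·9 + 2, 9 = 4·2 + 1; back-substituting gives 1 = 59·11 − 6·108, so 11⁻¹ ≡ 59 (mod 108).
For any y ∈ ℤ/108ℤ, x = 59(y − 79) mod 108 satisfies f(x) = 11·59(y − 79) + 79 ≡ y (since 11·59 ≡ 1 mod 108). So every y has a preimage.
So f is bijective.
Since f is bijective, we compute f⁻¹(65): solve 11x + 79 ≡ 65 (mod 108), i.e. 11x ≡ 94 (mod 108).
Multiplying by 11⁻¹ = 59 gives x ≡ 59·94 = 5546 = 51·108 + 38 ≡ 38 (mod 108).
Check: f(38) = 11·38 + 79 = 497 = 4·108 + 65 ≡ 65 (mod 108).

38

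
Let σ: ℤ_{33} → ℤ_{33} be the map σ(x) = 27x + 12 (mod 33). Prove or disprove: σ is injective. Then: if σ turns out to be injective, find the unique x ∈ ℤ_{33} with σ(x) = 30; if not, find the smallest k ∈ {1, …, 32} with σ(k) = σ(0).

By definition, σ is injective if σ(x_1) = σ(x_2) implies x_1 = x_2.
We have gcd(27, 33) = 3 > 1. Taking x_1 = 0 and x_2 = 11: σ(0) = 12 and σ(11) = 27·11 + 12 = 309 ≡ 12 (mod 33).
So σ(0) = σ(11) while 0 ≠ 11, thus σ is not injective.
Since σ is not injective, we find the least positive k with σ(k) = σ(0): this means 27k ≡ 0 (mod 33), i.e. 33 ∣ 27k. Since gcd(27, 33) = 3, dividing through by 3 this holds exactly when 11 ∣ 9k, and as gcd(9, 11) = 1, exactly when 11 ∣ k.
The smallest positive such k is 11.

11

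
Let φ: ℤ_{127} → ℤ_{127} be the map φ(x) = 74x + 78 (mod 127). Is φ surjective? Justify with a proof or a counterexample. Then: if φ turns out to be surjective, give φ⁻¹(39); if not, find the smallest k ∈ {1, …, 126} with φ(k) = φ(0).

Recall that surjectivity means every element of the codomain has a preimage under φ.
Since gcd(74, 127) = 1, 74 is invertible modulo 127. Euclid's algorithm: 127 = 1·74 + 53, 74 = 1·53 + 21, 53 = 2·21 + 11, 21 = 1·11 + 10, 11 = 1·10 + 1; back-substituting gives 1 = 115·74 − 67·127, so 74⁻¹ ≡ 115 (mod 127).
Then y ↦ 115(y − 78) is a two-sided inverse to φ, so every y ∈ ℤ_{127} has a preimage.
Hence φ is surjective.
Since φ is surjective, we find φ⁻¹(39): we need 74x ≡ 39 − 78 ≡ 88 (mod 127). Using 74⁻¹ = 115: x ≡ 115·88 = 10120 = 79·127 + 87, so x = 87.
Check: φ(87) = 74·87 + 78 = 6516 = 51·127 + 39 ≡ 39 (mod 127).

87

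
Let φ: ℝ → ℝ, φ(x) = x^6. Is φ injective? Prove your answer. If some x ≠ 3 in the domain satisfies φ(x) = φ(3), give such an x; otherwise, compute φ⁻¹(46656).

φ(3) = 729 = (−3)^6 = φ(−3) (since 6 is even), with 3 ≠ −3. So φ is not injective.
For the follow-up, such an x exists: taking x = −3 ∈ ℝ gives φ(−3) = 729 = φ(3) with −3 ≠ 3.

-3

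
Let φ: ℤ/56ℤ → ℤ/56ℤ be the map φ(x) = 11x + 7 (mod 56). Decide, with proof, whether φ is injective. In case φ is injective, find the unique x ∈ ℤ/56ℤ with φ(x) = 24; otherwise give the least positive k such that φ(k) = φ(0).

27

By definition, φ is injective when φ(u) = φ(v) forces u = v.
Suppose φ(u) = φ(v) in ℤ/56ℤ. Then 11u + 7 ≡ 11v + 7 (mod 56), thus 11(u − v) ≡ 0 (mod 56).
Since gcd(11, 56) = 1, 11 is invertible modulo 56, therefore u − v ≡ 0 (mod 56), i.e. u = v.
Thus φ is injective.
We now compute 11⁻¹ mod 56 explicitly. Euclid's algorithm: 56 = 5·11 + 1; back-substituting gives 1 = 51·11 − 10·56, so 11⁻¹ ≡ 51 (mod 56).
Since φ is injective, we compute φ⁻¹(24): solve 11x + 7 ≡ 24 (mod 56), i.e. 11x ≡ 17 (mod 56).
Multiplying by 11⁻¹ = 51 gives x ≡ 51·17 = 867 = 15·56 + 27 ≡ 27 (mod 56).
Check: φ(27) = 11·27 + 7 = 304 = 5·56 + 24 ≡ 24 (mod 56).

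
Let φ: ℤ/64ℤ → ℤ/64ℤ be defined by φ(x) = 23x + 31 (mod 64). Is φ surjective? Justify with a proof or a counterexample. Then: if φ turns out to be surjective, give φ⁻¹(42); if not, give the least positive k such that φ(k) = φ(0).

45

Since gcd(23, 64) = 1, 23 is invertible modulo 64. Euclid's algorithm: 64 = 2·23 + 18, 23 = 1·18 + 5, 18 = 3·5 + 3, 5 = 1·3 + 2, 3 = 1·2 + 1; back-substituting gives 1 = 39·23 − 14·64, so 23⁻¹ ≡ 39 (mod 64).
For any y ∈ ℤ/64ℤ, x = 39(y − 31) mod 64 satisfies φ(x) = 23·39(y − 31) + 31 ≡ y (since 23·39 ≡ 1 mod 64). So every y has a preimage.
Thus φ is surjective.
Since φ is surjective, we compute φ⁻¹(42): solve 23x + 31 ≡ 42 (mod 64), i.e. 23x ≡ 11 (mod 64).
Multiplying by 23⁻¹ = 39 gives x ≡ 39·11 = 429 = 6·64 + 45 ≡ 45 (mod 64).
Check: φ(45) = 23·45 + 31 = 1066 = 16·64 + 42 ≡ 42 (mod 64).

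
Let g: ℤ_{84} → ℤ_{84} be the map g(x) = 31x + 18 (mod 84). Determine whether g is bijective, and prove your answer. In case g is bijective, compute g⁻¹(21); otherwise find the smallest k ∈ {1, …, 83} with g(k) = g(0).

Recall that g is injective if g(u) = g(v) implies u = v.
Suppose g(u) = g(v) in ℤ_{84}. Then 31u + 18 ≡ 31v + 18 (mod 84), so 31(u − v) ≡ 0 (mod 84).
Since gcd(31, 84) = 1, 31 is invertible modulo 84, hence u − v ≡ 0 (mod 84), i.e. u = v.
We now compute 31⁻¹ mod 84 explicitly. Euclid's algorithm: 84 = 2·31 + 22, 31 = 1·22 + 9, 22 = 2·9 + 4, 9 = 2·4 + 1; back-substituting gives 1 = 19·31 − 7·84, so 31⁻¹ ≡ 19 (mod 84).
For any y ∈ ℤ_{84}, x = 19(y − 18) mod 84 satisfies g(x) = 31·19(y − 18) + 18 ≡ y (since 31·19 ≡ 1 mod 84). So every y has a preimage.
Hence g is bijective.
Since g is bijective, we compute g⁻¹(21): solve 31x + 18 ≡ 21 (mod 84), i.e. 31x ≡ 3 (mod 84).
Multiplying by 31⁻¹ = 19 gives x ≡ 19·3 = 57 ≡ 57 (mod 84).
Check: g(57) = 31·57 + 18 = 1785 = 21·84 + 21 ≡ 21 (mod 84).

57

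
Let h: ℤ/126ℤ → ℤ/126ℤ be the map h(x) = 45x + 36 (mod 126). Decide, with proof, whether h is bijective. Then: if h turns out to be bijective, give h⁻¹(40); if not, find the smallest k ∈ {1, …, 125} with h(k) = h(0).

14

By definition, injectivity means: for all x_1, x_2 in the domain, h(x_1) = h(x_2) implies x_1 = x_2.
We have gcd(45, 126) = 9 > 1. Taking x_1 = 0 and x_2 = 14: h(0) = 36 and h(14) = 45·14 + 36 = 666 ≡ 36 (mod 126).
So h(0) = h(14) while 0 ≠ 14, thus h is not injective, hence not bijective.
Since h is not bijective, we find the least positive k with h(k) = h(0): this means 45k ≡ 0 (mod 126), i.e. 126 ∣ 45k. Since gcd(45, 126) = 9, dividing through by 9 this holds exactly when 14 ∣ 5k, and as gcd(5, 14) = 1, exactly when 14 ∣ k.
The smallest positive such k is 14.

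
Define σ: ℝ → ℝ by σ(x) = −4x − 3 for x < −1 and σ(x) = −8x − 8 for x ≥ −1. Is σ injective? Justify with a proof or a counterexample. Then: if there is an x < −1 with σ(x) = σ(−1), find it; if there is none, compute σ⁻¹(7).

Both pieces are strictly decreasing (slopes −4 and −8), so each is injective on its own interval.
The left piece maps (−∞, −1) onto (1, ∞); the right piece maps [−1, ∞) onto (−∞, 0].
These images are disjoint, so no value is attained by both pieces. So σ is injective.
Because the two images are disjoint, no x < −1 has σ(x) = σ(−1), so we compute σ⁻¹(7): 7 lies in (1, ∞), so solve −4x − 3 = 7: x = (7 + 3)/(−4) = −5/2.

-5/2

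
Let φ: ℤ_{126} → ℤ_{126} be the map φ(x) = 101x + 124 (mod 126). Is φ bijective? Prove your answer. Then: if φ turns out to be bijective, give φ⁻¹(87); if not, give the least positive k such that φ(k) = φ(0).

Recall: injectivity means: for all s, t in the domain, φ(s) = φ(t) implies s = t.
If φ(s) = φ(t), then 101s ≡ 101t (mod 126). Because gcd(101, 126) = 1, we may cancel 101 to get s ≡ t (mod 126).
We now compute 101⁻¹ mod 126 explicitly. Euclid's algorithm: 126 = 1·101 + 25, 101 = 4·25 + 1; back-substituting gives 1 = 5·101 − 4·126, so 101⁻¹ ≡ 5 (mod 126).
For any y ∈ ℤ_{126}, x = 5(y − 124) mod 126 satisfies φ(x) = 101·5(y − 124) + 124 ≡ y (since 101·5 ≡ 1 mod 126). So every y has a preimage.
So φ is bijective.
Since φ is bijective, we find φ⁻¹(87): we need 101x ≡ 87 − 124 ≡ 89 (mod 126). Using 101⁻¹ = 5: x ≡ 5·89 = 445 = 3·126 + 67, so x = 67.
Check: φ(67) = 101·67 + 124 = 6891 = 54·126 + 87 ≡ 87 (mod 126).

67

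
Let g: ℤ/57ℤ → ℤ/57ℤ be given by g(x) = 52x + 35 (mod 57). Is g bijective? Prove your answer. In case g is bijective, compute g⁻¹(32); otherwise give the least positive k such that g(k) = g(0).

If g(a) = g(b), then 52a ≡ 52b (mod 57). Because gcd(52, 57) = 1, we may cancel 52 to get a ≡ b (mod 57).
We now compute 52⁻¹ mod 57 explicitly. Euclid's algorithm: 57 = 1·52 + 5, 52 = 10·5 + 2, 5 = 2·2 + 1; back-substituting gives 1 = 34·52 − 31·57, so 52⁻¹ ≡ 34 (mod 57).
For any y ∈ ℤ/57ℤ, x = 34(y − 35) mod 57 satisfies g(x) = 52·34(y − 35) + 35 ≡ y (since 52·34 ≡ 1 mod 57). So every y has a preimage.
So g is bijective.
Since g is bijective, we compute g⁻¹(32): solve 52x + 35 ≡ 32 (mod 57), i.e. 52x ≡ 54 (mod 57).
Multiplying by 52⁻¹ = 34 gives x ≡ 34·54 = 1836 = 32·57 + 12 ≡ 12 (mod 57).
Check: g(12) = 52·12 + 35 = 659 = 11·57 + 32 ≡ 32 (mod 57).

12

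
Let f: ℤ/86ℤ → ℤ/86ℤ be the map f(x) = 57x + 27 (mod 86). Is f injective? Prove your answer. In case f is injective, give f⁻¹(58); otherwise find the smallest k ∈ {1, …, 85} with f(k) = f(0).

Suppose f(s) = f(t) in ℤ/86ℤ. Then 57s + 27 ≡ 57t + 27 (mod 86), therefore 57(s − t) ≡ 0 (mod 86).
Since gcd(57, 86) = 1, 57 is invertible modulo 86, thus s − t ≡ 0 (mod 86), i.e. s = t.
Thus f is injective.
We now compute 57⁻¹ mod 86 explicitly. Euclid's algorithm: 86 = 1·57 + 29, 57 = 1·29 + 28, 29 = 1·28 + 1; back-substituting gives 1 = 83·57 − 55·86, so 57⁻¹ ≡ 83 (mod 86).
Since f is injective, we compute f⁻¹(58): solve 57x + 27 ≡ 58 (mod 86), i.e. 57x ≡ 31 (mod 86).
Multiplying by 57⁻¹ = 83 gives x ≡ 83·31 = 2573 = 29·86 + 79 ≡ 79 (mod 86).
Check: f(79) = 57·79 + 27 = 4530 = 52·86 + 58 ≡ 58 (mod 86).

79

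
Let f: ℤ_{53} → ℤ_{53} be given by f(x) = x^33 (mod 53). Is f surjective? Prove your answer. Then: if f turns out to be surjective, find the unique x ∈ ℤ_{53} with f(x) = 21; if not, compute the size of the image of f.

33

Since 53 is prime, the nonzero elements of ℤ_{53} form a cyclic group of order 52.
As gcd(33, 52) = 1, raising to the 33rd power is a bijection on this group: if s^33 ≡ t^33 then (st^{−1})^33 = 1, and the only element of order dividing gcd(33, 52) = 1 is 1, so s = t.
With f(0) = 0 this makes f injective on all of ℤ_{53}, hence bijective (finite equal-size domain and codomain). In particular f is surjective.
Since f is surjective, we find the preimage of 21. The inverse of x ↦ x^33 on (ℤ_{53})^× is x ↦ x^41, because 33·41 = 1353 = 26·52 + 1 ≡ 1 (mod 52) and x^{52} = 1 for x ≠ 0 (Fermat). So f⁻¹(21) = 21^41 mod 53.
Repeated squaring mod 53: 21^1 ≡ 21, 21^2 ≡ 21² = 441 ≡ 17, 21^4 ≡ 17² = 289 ≡ 24, 21^8 ≡ 24² = 576 ≡ 46, 21^16 ≡ 46² = 2116 ≡ 49, 21^32 ≡ 49² = 2401 ≡ 16. Since 41 = 32 + 8 + 1, 21^41 ≡ 16·46·21: 16·46 = 736 ≡ 47, then 47·21 = 987 ≡ 33. So 21^41 ≡ 33 (mod 53).
Hence f⁻¹(21) = 33.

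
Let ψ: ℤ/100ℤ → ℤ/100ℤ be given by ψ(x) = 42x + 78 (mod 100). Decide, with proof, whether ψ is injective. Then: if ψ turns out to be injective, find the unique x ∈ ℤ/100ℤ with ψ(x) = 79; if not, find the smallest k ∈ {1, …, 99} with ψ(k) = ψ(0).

50

We have gcd(42, 100) = 2 > 1. Taking x_1 = 0 and x_2 = 50: ψ(0) = 78 and ψ(50) = 42·50 + 78 = 2178 ≡ 78 (mod 100).
So ψ(0) = ψ(50) while 0 ≠ 50, thus ψ is not injective.
Since ψ is not injective, we find the least positive k with ψ(k) = ψ(0): this means 42k ≡ 0 (mod 100), i.e. 100 ∣ 42k. Since gcd(42, 100) = 2, dividing through by 2 this holds exactly when 50 ∣ 21k, and as gcd(21, 50) = 1, exactly when 50 ∣ k.
The smallest positive such k is 50.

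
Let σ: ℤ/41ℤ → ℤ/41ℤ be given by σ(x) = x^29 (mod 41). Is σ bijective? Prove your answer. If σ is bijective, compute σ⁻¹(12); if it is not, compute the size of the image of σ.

30

Since 41 is prime, the nonzero elements of ℤ/41ℤ form a cyclic group of order 40.
As gcd(29, 40) = 1, raising to the 29th power is a bijection on this group: if a^29 ≡ b^29 then (ab^{−1})^29 = 1, and the only element of order dividing gcd(29, 40) = 1 is 1, so a = b.
With σ(0) = 0 this makes σ injective on all of ℤ/41ℤ, hence bijective (finite equal-size domain and codomain). In particular σ is bijective.
Since σ is bijective, we find the preimage of 12. The inverse of x ↦ x^29 on (ℤ/41ℤ)^× is x ↦ x^29, because 29·29 = 841 = 21·40 + 1 ≡ 1 (mod 40) and x^{40} = 1 for x ≠ 0 (Fermat). So σ⁻¹(12) = 12^29 mod 41.
Repeated squaring mod 41: 12^1 ≡ 12, 12^2 ≡ 12² = 144 ≡ 21, 12^4 ≡ 21² = 441 ≡ 31, 12^8 ≡ 31² = 961 ≡ 18, 12^16 ≡ 18² = 324 ≡ 37. Since 29 = 16 + 8 + 4 + 1, 12^29 ≡ 37·18·31·12: 37·18 = 666 ≡ 10, then 10·31 = 310 ≡ 23, then 23·12 = 276 ≡ 30. So 12^29 ≡ 30 (mod 41).
Hence σ⁻¹(12) = 30.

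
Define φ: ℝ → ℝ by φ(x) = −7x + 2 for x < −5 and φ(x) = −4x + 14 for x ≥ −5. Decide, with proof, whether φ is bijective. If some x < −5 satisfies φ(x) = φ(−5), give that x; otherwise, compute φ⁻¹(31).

Both pieces are strictly decreasing (slopes −7 and −4), so each is injective on its own interval.
The left piece maps (−∞, −5) onto (37, ∞); the right piece maps [−5, ∞) onto (−∞, 34].
The images leave a gap (37 has no preimage), so φ is not surjective, hence not bijective.
Because the two images are disjoint, no x < −5 has φ(x) = φ(−5), so we compute φ⁻¹(31): 31 lies in (−∞, 34], so solve −4x + 14 = 31: x = (31 − 14)/(−4) = −17/4.

-17/4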